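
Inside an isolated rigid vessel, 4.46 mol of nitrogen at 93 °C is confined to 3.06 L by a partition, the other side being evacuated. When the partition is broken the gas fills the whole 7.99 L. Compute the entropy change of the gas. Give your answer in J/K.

ΔS_gas = 35.6 J/K

For an ideal gas in free expansion Q = 0 and W = 0, so T is unchanged.
Entropy is a state function; using a reversible isothermal path, ΔS_gas = nR ln(V₂/V₁) = 4.46 × 8.314 × ln(7.99/3.06) = 35.6 J/K.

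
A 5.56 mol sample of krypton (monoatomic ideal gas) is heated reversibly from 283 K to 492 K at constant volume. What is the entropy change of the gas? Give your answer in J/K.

ΔS = 38.3 J/K

At constant volume, ΔS = nC_V ln(T₂/T₁) with C_V = 3R/2 = 12.47 J mol⁻¹ K⁻¹.
ΔS = 5.56 × 12.47 × ln(492/283) = 38.3 J/K.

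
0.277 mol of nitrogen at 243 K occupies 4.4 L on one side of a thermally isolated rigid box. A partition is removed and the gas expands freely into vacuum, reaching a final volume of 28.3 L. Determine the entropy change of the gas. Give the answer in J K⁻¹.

ΔS_gas = 4.29 J/K

For an ideal gas in free expansion Q = 0 and W = 0, so T is unchanged.
Entropy is a state function; using a reversible isothermal path, ΔS_gas = nR ln(V₂/V₁) = 0.277 × 8.314 × ln(28.3/4.4) = 4.29 J/K.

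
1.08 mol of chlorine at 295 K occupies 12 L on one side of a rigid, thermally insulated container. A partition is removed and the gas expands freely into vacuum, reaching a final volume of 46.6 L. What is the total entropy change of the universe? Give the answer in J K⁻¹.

No heat is exchanged and no work is done, so the ideal-gas temperature stays constant.
Entropy is a state function; using a reversible isothermal path, ΔS_gas = nR ln(V₂/V₁) = 1.08 × 8.314 × ln(46.6/12) = 12.2 J/K.
The insulated surroundings exchange no heat, so ΔS_surr = 0 and ΔS_universe = ΔS_gas.

ΔS_universe = 12.2 J/K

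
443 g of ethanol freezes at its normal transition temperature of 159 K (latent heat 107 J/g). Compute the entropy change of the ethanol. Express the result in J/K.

ΔS = -298 J/K

Heat released by the substance: Q = −mL = −443 × 107 = −47401 J.
At constant T, ΔS = Q_rev/T = −47401 / 159 = -298 J/K.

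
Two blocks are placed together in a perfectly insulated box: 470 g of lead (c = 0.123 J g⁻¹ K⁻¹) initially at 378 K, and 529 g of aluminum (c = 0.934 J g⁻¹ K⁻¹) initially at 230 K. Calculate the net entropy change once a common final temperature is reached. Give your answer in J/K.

Energy balance: T_f = (m₁c₁T₁ + m₂c₂T₂)/(m₁c₁ + m₂c₂) = 245.5 K.
ΔS₁ = m₁c₁ ln(T_f/T₁) = 57.81 × ln(245.5/378) = -24.95 J/K.
ΔS₂ = m₂c₂ ln(T_f/T₂) = 494.086 × ln(245.5/230) = 32.23 J/K.
ΔS_total = -24.95 + 32.23 = 7.28 J/K.

ΔS_total = 7.28 J/K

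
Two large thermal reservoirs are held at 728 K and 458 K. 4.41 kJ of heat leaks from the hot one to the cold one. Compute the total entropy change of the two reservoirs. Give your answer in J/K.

ΔS_hot = −Q/T_H = −4410/728 = -6.058 J/K and ΔS_cold = +Q/T_C = 4410/458 = 9.629 J/K.
ΔS_total = -6.058 + 9.629 = 3.57 J/K, positive as the second law requires.

ΔS_total = 3.57 J/K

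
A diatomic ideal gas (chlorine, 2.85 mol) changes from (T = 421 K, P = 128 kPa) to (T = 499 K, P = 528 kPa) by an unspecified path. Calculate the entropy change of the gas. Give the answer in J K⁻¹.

ΔS = nC_p ln(T₂/T₁) − nR ln(P₂/P₁), with C_p = 7R/2 = 29.1 J mol⁻¹ K⁻¹ for a diatomic ideal gas.
ΔS = 2.85 × [29.1 × ln(499/421) − 8.314 × ln(528/128)] = -19.5 J/K.

ΔS = -19.5 J/K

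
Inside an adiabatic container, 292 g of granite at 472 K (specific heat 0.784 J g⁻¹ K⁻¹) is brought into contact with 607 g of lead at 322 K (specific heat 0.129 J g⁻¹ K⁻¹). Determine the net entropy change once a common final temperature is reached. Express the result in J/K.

Energy balance: T_f = (m₁c₁T₁ + m₂c₂T₂)/(m₁c₁ + m₂c₂) = 433.77 K.
ΔS₁ = m₁c₁ ln(T_f/T₁) = 228.928 × ln(433.77/472) = -19.336 J/K.
ΔS₂ = m₂c₂ ln(T_f/T₂) = 78.303 × ln(433.77/322) = 23.331 J/K.
ΔS_total = -19.336 + 23.331 = 4 J/K.

ΔS_total = 4 J/K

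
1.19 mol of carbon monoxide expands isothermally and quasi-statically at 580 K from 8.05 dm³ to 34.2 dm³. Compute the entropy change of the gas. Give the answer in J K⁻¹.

For an isothermal ideal gas ΔS_gas = nR ln(V₂/V₁) = 1.19 × 8.314 × ln(34.2/8.05) = 14.3 J/K.

ΔS_gas = 14.3 J/K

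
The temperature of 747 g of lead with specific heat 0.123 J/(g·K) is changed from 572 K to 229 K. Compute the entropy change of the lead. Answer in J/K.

ΔS = ∫dQ_rev/T = m c ln(T₂/T₁) = 747 × 0.123 × ln(229/572) = -84.1 J/K.

ΔS = -84.1 J/K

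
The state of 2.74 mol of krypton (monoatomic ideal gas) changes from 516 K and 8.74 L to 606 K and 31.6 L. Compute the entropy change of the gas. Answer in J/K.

Entropy is a state function: ΔS = nC_V ln(T₂/T₁) + nR ln(V₂/V₁), with C_V = 3R/2 = 12.47 J mol⁻¹ K⁻¹ for a monoatomic ideal gas.
ΔS = 2.74 × [12.47 × ln(606/516) + 8.314 × ln(31.6/8.74)] = 34.8 J/K.

ΔS = 34.8 J/K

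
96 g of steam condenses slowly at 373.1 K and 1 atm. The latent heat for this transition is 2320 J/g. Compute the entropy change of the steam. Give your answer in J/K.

ΔS = -597 J/K

Heat released by the substance: Q = −mL = −96 × 2320 = −222720 J.
At constant T, ΔS = Q_rev/T = −222720 / 373.1 = -597 J/K.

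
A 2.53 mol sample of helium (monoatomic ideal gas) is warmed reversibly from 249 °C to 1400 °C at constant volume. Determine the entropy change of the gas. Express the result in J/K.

ΔS = 36.7 J/K

In kelvin: T₁ = 522.15 K, T₂ = 1673.15 K. At constant volume, ΔS = nC_V ln(T₂/T₁) with C_V = 3R/2 = 12.47 J mol⁻¹ K⁻¹.
ΔS = 2.53 × 12.47 × ln(1673.15/522.15) = 36.7 J/K.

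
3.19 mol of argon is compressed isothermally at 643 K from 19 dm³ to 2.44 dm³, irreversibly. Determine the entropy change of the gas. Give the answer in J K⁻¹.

Entropy is a state function, so ΔS_gas depends only on the end states.
For an isothermal ideal gas ΔS_gas = nR ln(V₂/V₁) = 3.19 × 8.314 × ln(2.44/19) = -54.4 J/K.

ΔS_gas = -54.4 J/K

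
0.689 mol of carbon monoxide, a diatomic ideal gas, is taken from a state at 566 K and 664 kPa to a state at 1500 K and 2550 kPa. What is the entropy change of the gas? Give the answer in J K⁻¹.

ΔS = 11.8 J/K

ΔS = nC_p ln(T₂/T₁) − nR ln(P₂/P₁), with C_p = 7R/2 = 29.1 J mol⁻¹ K⁻¹ for a diatomic ideal gas.
ΔS = 0.689 × [29.1 × ln(1500/566) − 8.314 × ln(2550/664)] = 11.8 J/K.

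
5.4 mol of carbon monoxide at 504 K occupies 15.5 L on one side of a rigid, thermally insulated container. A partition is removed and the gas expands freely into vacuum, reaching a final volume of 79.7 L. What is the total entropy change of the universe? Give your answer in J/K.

ΔS_universe = 73.5 J/K

No heat is exchanged and no work is done, so the ideal-gas temperature stays constant.
Entropy is a state function; using a reversible isothermal path, ΔS_gas = nR ln(V₂/V₁) = 5.4 × 8.314 × ln(79.7/15.5) = 73.5 J/K.
The insulated surroundings exchange no heat, so ΔS_surr = 0 and ΔS_universe = ΔS_gas.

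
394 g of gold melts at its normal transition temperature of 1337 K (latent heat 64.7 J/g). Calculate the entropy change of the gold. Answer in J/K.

ΔS = 19.1 J/K

Heat absorbed by the substance: Q = mL = 394 × 64.7 = 25491.8 J.
At constant T, ΔS = Q_rev/T = 25491.8 / 1337 = 19.1 J/K.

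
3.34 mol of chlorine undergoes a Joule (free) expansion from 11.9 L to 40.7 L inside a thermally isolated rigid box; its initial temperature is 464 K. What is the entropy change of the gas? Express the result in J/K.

ΔS_gas = 34.1 J/K

For an ideal gas in free expansion Q = 0 and W = 0, so T is unchanged.
Entropy is a state function; using a reversible isothermal path, ΔS_gas = nR ln(V₂/V₁) = 3.34 × 8.314 × ln(40.7/11.9) = 34.1 J/K.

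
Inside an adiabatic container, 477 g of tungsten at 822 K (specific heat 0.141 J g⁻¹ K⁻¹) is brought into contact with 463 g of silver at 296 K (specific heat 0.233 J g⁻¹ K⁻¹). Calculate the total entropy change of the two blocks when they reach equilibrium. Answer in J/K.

Energy balance: T_f = (m₁c₁T₁ + m₂c₂T₂)/(m₁c₁ + m₂c₂) = 498 K.
ΔS₁ = m₁c₁ ln(T_f/T₁) = 67.257 × ln(498/822) = -33.71 J/K.
ΔS₂ = m₂c₂ ln(T_f/T₂) = 107.879 × ln(498/296) = 56.12 J/K.
ΔS_total = -33.71 + 56.12 = 22.4 J/K.

ΔS_total = 22.4 J/K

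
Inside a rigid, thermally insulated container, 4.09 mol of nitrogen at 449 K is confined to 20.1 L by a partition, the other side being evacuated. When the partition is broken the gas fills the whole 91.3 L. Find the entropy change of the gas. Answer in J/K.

ΔS_gas = 51.5 J/K

For an ideal gas in free expansion Q = 0 and W = 0, so T is unchanged.
Entropy is a state function; using a reversible isothermal path, ΔS_gas = nR ln(V₂/V₁) = 4.09 × 8.314 × ln(91.3/20.1) = 51.5 J/K.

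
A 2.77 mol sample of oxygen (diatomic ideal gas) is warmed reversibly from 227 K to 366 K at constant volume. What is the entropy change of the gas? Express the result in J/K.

ΔS = 27.5 J/K

At constant volume, ΔS = nC_V ln(T₂/T₁) with C_V = 5R/2 = 20.79 J mol⁻¹ K⁻¹.
ΔS = 2.77 × 20.79 × ln(366/227) = 27.5 J/K.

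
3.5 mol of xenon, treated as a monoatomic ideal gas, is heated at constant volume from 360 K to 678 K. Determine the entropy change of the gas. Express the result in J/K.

At constant volume, ΔS = nC_V ln(T₂/T₁) with C_V = 3R/2 = 12.47 J mol⁻¹ K⁻¹.
ΔS = 3.5 × 12.47 × ln(678/360) = 27.6 J/K.

ΔS = 27.6 J/K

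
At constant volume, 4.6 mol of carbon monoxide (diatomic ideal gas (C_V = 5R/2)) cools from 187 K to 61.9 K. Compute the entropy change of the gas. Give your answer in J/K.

ΔS = -106 J/K

At constant volume, ΔS = nC_V ln(T₂/T₁) with C_V = 5R/2 = 20.79 J mol⁻¹ K⁻¹.
ΔS = 4.6 × 20.79 × ln(61.9/187) = -106 J/K.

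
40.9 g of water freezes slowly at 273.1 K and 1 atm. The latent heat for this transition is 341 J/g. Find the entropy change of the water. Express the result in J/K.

ΔS = -51.1 J/K

Heat released by the substance: Q = −mL = −40.9 × 341 = −13946.9 J.
At constant T, ΔS = Q_rev/T = −13946.9 / 273.1 = -51.1 J/K.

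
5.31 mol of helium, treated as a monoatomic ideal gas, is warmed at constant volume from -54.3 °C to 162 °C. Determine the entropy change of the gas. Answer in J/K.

In kelvin: T₁ = 218.85 K, T₂ = 435.15 K. At constant volume, ΔS = nC_V ln(T₂/T₁) with C_V = 3R/2 = 12.47 J mol⁻¹ K⁻¹.
ΔS = 5.31 × 12.47 × ln(435.15/218.85) = 45.5 J/K.

ΔS = 45.5 J/K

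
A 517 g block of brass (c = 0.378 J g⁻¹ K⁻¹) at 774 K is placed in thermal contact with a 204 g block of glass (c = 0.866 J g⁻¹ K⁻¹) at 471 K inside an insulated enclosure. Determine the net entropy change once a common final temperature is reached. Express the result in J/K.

ΔS_total = 11.2 J/K

Energy balance: T_f = (m₁c₁T₁ + m₂c₂T₂)/(m₁c₁ + m₂c₂) = 630.14 K.
ΔS₁ = m₁c₁ ln(T_f/T₁) = 195.426 × ln(630.14/774) = -40.19 J/K.
ΔS₂ = m₂c₂ ln(T_f/T₂) = 176.664 × ln(630.14/471) = 51.42 J/K.
ΔS_total = -40.19 + 51.42 = 11.2 J/K.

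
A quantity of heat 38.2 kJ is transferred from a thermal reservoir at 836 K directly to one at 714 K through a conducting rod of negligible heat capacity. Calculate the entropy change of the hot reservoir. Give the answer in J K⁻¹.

ΔS_hot = -45.7 J/K

The hot reservoir loses heat Q, so ΔS_hot = −Q/T_H = −38200/836 = -45.7 J/K.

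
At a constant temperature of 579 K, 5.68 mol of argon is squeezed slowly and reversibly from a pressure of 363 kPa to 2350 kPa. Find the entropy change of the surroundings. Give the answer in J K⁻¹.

For an isothermal ideal gas ΔS_gas = nR ln(P₁/P₂) = 5.68 × 8.314 × ln(363/2350) = -88.2 J/K.
The process is reversible, so ΔS_surr = −ΔS_gas = 88.2 J/K and ΔS_universe = 0.

ΔS_surr = 88.2 J/K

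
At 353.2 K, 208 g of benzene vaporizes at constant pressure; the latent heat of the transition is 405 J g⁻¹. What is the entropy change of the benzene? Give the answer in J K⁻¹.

ΔS = 239 J/K

Heat absorbed by the substance: Q = mL = 208 × 405 = 84240 J.
At constant T, ΔS = Q_rev/T = 84240 / 353.2 = 239 J/K.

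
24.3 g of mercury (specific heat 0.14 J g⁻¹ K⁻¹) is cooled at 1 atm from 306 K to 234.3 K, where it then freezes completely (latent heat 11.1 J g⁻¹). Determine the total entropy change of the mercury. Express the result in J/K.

ΔS = -2.06 J/K

Cooling step: ΔS₁ = m c ln(T_tr/T_i) = 24.3 × 0.14 × ln(234.3/306) = -0.9083 J/K.
Phase change: ΔS₂ = −mL/T_tr = −24.3 × 11.1 / 234.3 = -1.151 J/K.
ΔS_total = (-0.9083) + (-1.151) = -2.06 J/K.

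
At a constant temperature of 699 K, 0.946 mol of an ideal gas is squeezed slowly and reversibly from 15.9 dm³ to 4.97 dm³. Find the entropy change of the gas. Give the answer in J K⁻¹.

For an isothermal ideal gas ΔS_gas = nR ln(V₂/V₁) = 0.946 × 8.314 × ln(4.97/15.9) = -9.15 J/K.

ΔS_gas = -9.15 J/K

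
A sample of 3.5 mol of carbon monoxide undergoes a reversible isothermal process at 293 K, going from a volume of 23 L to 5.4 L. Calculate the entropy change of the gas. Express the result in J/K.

ΔS_gas = -42.2 J/K

For an isothermal ideal gas ΔS_gas = nR ln(V₂/V₁) = 3.5 × 8.314 × ln(5.4/23) = -42.2 J/K.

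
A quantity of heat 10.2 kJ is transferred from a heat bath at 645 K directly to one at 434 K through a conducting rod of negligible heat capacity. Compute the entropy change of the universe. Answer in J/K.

ΔS_total = 7.69 J/K

ΔS_hot = −Q/T_H = −10200/645 = -15.81 J/K and ΔS_cold = +Q/T_C = 10200/434 = 23.5 J/K.
ΔS_total = -15.81 + 23.5 = 7.69 J/K, positive as the second law requires.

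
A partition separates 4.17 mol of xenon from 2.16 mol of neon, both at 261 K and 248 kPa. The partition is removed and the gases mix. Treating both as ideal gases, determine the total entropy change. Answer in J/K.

Mole fractions: x_A = 4.17/6.33 = 0.659, x_B = 0.341.
ΔS_mix = −R(n_A ln x_A + n_B ln x_B) = −8.314 × (4.17 ln 0.659 + 2.16 ln 0.341) = 33.8 J/K.

ΔS_mix = 33.8 J/K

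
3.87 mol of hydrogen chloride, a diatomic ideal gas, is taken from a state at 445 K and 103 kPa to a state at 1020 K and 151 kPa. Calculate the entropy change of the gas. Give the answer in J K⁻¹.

ΔS = 81.1 J/K

ΔS = nC_p ln(T₂/T₁) − nR ln(P₂/P₁), with C_p = 7R/2 = 29.1 J mol⁻¹ K⁻¹ for a diatomic ideal gas.
ΔS = 3.87 × [29.1 × ln(1020/445) − 8.314 × ln(151/103)] = 81.1 J/K.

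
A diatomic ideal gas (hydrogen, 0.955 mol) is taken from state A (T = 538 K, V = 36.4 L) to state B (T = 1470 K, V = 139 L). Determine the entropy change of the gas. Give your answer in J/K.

ΔS = 30.6 J/K

Entropy is a state function: ΔS = nC_V ln(T₂/T₁) + nR ln(V₂/V₁), with C_V = 5R/2 = 20.79 J mol⁻¹ K⁻¹ for a diatomic ideal gas.
ΔS = 0.955 × [20.79 × ln(1470/538) + 8.314 × ln(139/36.4)] = 30.6 J/K.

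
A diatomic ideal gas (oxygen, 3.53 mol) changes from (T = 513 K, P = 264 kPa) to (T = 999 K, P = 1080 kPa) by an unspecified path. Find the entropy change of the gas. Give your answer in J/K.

ΔS = 27.1 J/K

ΔS = nC_p ln(T₂/T₁) − nR ln(P₂/P₁), with C_p = 7R/2 = 29.1 J mol⁻¹ K⁻¹ for a diatomic ideal gas.
ΔS = 3.53 × [29.1 × ln(999/513) − 8.314 × ln(1080/264)] = 27.1 J/K.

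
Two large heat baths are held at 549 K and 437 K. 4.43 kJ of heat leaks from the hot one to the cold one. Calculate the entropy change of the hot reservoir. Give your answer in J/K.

The hot reservoir loses heat Q, so ΔS_hot = −Q/T_H = −4430/549 = -8.07 J/K.

ΔS_hot = -8.07 J/K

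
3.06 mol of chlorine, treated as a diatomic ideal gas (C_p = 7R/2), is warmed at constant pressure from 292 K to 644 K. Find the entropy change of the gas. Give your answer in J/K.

ΔS = 70.4 J/K

At constant pressure, ΔS = nC_p ln(T₂/T₁) with C_p = 7R/2 = 29.1 J mol⁻¹ K⁻¹.
ΔS = 3.06 × 29.1 × ln(644/292) = 70.4 J/K.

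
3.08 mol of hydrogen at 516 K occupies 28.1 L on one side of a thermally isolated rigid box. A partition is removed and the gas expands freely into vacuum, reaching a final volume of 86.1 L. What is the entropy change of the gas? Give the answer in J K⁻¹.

No heat is exchanged and no work is done, so the ideal-gas temperature stays constant.
Entropy is a state function; using a reversible isothermal path, ΔS_gas = nR ln(V₂/V₁) = 3.08 × 8.314 × ln(86.1/28.1) = 28.7 J/K.

ΔS_gas = 28.7 J/K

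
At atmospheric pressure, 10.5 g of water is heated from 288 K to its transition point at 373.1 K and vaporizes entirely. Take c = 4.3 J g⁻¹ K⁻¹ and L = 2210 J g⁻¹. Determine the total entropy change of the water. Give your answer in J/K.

ΔS = 73.9 J/K

Warming step: ΔS₁ = m c ln(T_tr/T_i) = 10.5 × 4.3 × ln(373.1/288) = 11.69 J/K.
Phase change: ΔS₂ = +mL/T_tr = 10.5 × 2210 / 373.1 = 62.2 J/K.
ΔS_total = (11.69) + (62.2) = 73.9 J/K.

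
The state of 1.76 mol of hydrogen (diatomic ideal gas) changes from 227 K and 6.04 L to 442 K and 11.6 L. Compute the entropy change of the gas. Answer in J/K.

ΔS = 33.9 J/K

Entropy is a state function: ΔS = nC_V ln(T₂/T₁) + nR ln(V₂/V₁), with C_V = 5R/2 = 20.79 J mol⁻¹ K⁻¹ for a diatomic ideal gas.
ΔS = 1.76 × [20.79 × ln(442/227) + 8.314 × ln(11.6/6.04)] = 33.9 J/K.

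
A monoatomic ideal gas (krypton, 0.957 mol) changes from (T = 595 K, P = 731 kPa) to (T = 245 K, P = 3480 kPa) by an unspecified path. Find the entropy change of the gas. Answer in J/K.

ΔS = -30.1 J/K

ΔS = nC_p ln(T₂/T₁) − nR ln(P₂/P₁), with C_p = 5R/2 = 20.79 J mol⁻¹ K⁻¹ for a monoatomic ideal gas.
ΔS = 0.957 × [20.79 × ln(245/595) − 8.314 × ln(3480/731)] = -30.1 J/K.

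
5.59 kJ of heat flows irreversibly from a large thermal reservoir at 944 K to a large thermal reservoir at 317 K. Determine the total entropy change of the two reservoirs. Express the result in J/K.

ΔS_hot = −Q/T_H = −5590/944 = -5.922 J/K and ΔS_cold = +Q/T_C = 5590/317 = 17.63 J/K.
ΔS_total = -5.922 + 17.63 = 11.7 J/K, positive as the second law requires.

ΔS_total = 11.7 J/K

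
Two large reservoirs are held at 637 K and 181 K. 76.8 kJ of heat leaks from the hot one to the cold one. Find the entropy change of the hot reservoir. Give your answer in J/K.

ΔS_hot = -121 J/K

The hot reservoir loses heat Q, so ΔS_hot = −Q/T_H = −76800/637 = -121 J/K.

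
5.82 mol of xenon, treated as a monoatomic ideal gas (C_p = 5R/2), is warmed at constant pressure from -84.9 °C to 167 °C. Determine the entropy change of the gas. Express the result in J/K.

In kelvin: T₁ = 188.25 K, T₂ = 440.15 K. At constant pressure, ΔS = nC_p ln(T₂/T₁) with C_p = 5R/2 = 20.79 J mol⁻¹ K⁻¹.
ΔS = 5.82 × 20.79 × ln(440.15/188.25) = 103 J/K.

ΔS = 103 J/K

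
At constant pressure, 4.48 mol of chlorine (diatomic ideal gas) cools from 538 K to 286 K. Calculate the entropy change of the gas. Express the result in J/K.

At constant pressure, ΔS = nC_p ln(T₂/T₁) with C_p = 7R/2 = 29.1 J mol⁻¹ K⁻¹.
ΔS = 4.48 × 29.1 × ln(286/538) = -82.4 J/K.

ΔS = -82.4 J/K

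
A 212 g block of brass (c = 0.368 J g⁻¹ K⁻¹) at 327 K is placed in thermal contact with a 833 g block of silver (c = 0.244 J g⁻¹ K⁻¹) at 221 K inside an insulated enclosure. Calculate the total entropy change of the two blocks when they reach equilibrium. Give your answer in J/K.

Energy balance: T_f = (m₁c₁T₁ + m₂c₂T₂)/(m₁c₁ + m₂c₂) = 250.4 K.
ΔS₁ = m₁c₁ ln(T_f/T₁) = 78.016 × ln(250.4/327) = -20.8221 J/K.
ΔS₂ = m₂c₂ ln(T_f/T₂) = 203.252 × ln(250.4/221) = 25.3868 J/K.
ΔS_total = -20.8221 + 25.3868 = 4.56 J/K.

ΔS_total = 4.56 J/K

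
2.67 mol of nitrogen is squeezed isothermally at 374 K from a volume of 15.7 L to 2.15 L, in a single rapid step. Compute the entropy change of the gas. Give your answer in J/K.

Entropy is a state function, so ΔS_gas depends only on the end states.
For an isothermal ideal gas ΔS_gas = nR ln(V₂/V₁) = 2.67 × 8.314 × ln(2.15/15.7) = -44.1 J/K.

ΔS_gas = -44.1 J/K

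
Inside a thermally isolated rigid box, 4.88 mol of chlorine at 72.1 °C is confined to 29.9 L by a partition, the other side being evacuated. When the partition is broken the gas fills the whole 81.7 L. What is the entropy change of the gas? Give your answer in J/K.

ΔS_gas = 40.8 J/K

No heat is exchanged and no work is done, so the ideal-gas temperature stays constant.
Entropy is a state function; using a reversible isothermal path, ΔS_gas = nR ln(V₂/V₁) = 4.88 × 8.314 × ln(81.7/29.9) = 40.8 J/K.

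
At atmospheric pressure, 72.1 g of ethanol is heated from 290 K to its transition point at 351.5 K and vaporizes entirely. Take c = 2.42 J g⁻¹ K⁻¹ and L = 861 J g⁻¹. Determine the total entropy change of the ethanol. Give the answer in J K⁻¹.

ΔS = 210 J/K

Warming step: ΔS₁ = m c ln(T_tr/T_i) = 72.1 × 2.42 × ln(351.5/290) = 33.56 J/K.
Phase change: ΔS₂ = +mL/T_tr = 72.1 × 861 / 351.5 = 176.6 J/K.
ΔS_total = (33.56) + (176.6) = 210 J/K.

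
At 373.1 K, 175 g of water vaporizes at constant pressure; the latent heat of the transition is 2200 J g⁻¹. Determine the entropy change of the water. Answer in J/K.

Heat absorbed by the substance: Q = mL = 175 × 2200 = 385000 J.
At constant T, ΔS = Q_rev/T = 385000 / 373.1 = 1030 J/K.

ΔS = 1030 J/K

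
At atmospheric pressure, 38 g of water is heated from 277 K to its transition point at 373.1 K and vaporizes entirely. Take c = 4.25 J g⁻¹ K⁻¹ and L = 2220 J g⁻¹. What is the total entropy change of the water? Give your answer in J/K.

ΔS = 274 J/K

Warming step: ΔS₁ = m c ln(T_tr/T_i) = 38 × 4.25 × ln(373.1/277) = 48.1 J/K.
Phase change: ΔS₂ = +mL/T_tr = 38 × 2220 / 373.1 = 226.1 J/K.
ΔS_total = (48.1) + (226.1) = 274 J/K.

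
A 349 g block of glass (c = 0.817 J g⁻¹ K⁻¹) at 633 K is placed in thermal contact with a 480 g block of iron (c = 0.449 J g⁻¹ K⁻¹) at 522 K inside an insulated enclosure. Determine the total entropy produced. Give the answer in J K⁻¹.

Energy balance: T_f = (m₁c₁T₁ + m₂c₂T₂)/(m₁c₁ + m₂c₂) = 585.22 K.
ΔS₁ = m₁c₁ ln(T_f/T₁) = 285.133 × ln(585.22/633) = -22.38 J/K.
ΔS₂ = m₂c₂ ln(T_f/T₂) = 215.52 × ln(585.22/522) = 24.64 J/K.
ΔS_total = -22.38 + 24.64 = 2.26 J/K.

ΔS_total = 2.26 J/K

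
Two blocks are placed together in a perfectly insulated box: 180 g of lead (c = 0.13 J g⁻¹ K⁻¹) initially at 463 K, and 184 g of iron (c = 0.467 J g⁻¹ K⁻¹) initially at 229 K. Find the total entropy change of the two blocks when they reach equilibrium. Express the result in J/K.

Energy balance: T_f = (m₁c₁T₁ + m₂c₂T₂)/(m₁c₁ + m₂c₂) = 279.08 K.
ΔS₁ = m₁c₁ ln(T_f/T₁) = 23.4 × ln(279.08/463) = -11.85 J/K.
ΔS₂ = m₂c₂ ln(T_f/T₂) = 85.928 × ln(279.08/229) = 17 J/K.
ΔS_total = -11.85 + 17 = 5.15 J/K.

ΔS_total = 5.15 J/K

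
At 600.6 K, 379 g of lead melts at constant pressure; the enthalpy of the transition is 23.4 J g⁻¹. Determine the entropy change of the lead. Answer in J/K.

Heat absorbed by the substance: Q = mL = 379 × 23.4 = 8868.6 J.
At constant T, ΔS = Q_rev/T = 8868.6 / 600.6 = 14.8 J/K.

ΔS = 14.8 J/K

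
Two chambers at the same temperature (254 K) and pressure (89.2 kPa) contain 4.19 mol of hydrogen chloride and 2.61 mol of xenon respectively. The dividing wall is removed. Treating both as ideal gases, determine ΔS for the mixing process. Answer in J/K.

Mole fractions: x_A = 4.19/6.8 = 0.616, x_B = 0.384.
ΔS_mix = −R(n_A ln x_A + n_B ln x_B) = −8.314 × (4.19 ln 0.616 + 2.61 ln 0.384) = 37.6 J/K.

ΔS_mix = 37.6 J/K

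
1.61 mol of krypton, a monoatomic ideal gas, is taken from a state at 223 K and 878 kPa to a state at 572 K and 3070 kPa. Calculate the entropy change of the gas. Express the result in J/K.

ΔS = 14.8 J/K

ΔS = nC_p ln(T₂/T₁) − nR ln(P₂/P₁), with C_p = 5R/2 = 20.79 J mol⁻¹ K⁻¹ for a monoatomic ideal gas.
ΔS = 1.61 × [20.79 × ln(572/223) − 8.314 × ln(3070/878)] = 14.8 J/K.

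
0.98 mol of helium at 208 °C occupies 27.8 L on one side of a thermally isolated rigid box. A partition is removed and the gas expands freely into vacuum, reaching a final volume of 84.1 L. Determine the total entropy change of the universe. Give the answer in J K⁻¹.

No heat is exchanged and no work is done, so the ideal-gas temperature stays constant.
Entropy is a state function; using a reversible isothermal path, ΔS_gas = nR ln(V₂/V₁) = 0.98 × 8.314 × ln(84.1/27.8) = 9.02 J/K.
The insulated surroundings exchange no heat, so ΔS_surr = 0 and ΔS_universe = ΔS_gas.

ΔS_universe = 9.02 J/K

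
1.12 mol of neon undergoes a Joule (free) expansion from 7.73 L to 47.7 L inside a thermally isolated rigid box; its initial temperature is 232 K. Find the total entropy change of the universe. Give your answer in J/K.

ΔS_universe = 16.9 J/K

No heat is exchanged and no work is done, so the ideal-gas temperature stays constant.
Entropy is a state function; using a reversible isothermal path, ΔS_gas = nR ln(V₂/V₁) = 1.12 × 8.314 × ln(47.7/7.73) = 16.9 J/K.
The insulated surroundings exchange no heat, so ΔS_surr = 0 and ΔS_universe = ΔS_gas.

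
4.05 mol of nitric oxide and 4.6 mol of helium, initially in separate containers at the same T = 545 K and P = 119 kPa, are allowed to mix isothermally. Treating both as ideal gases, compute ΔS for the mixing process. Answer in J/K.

Mole fractions: x_A = 4.05/8.65 = 0.468, x_B = 0.532.
ΔS_mix = −R(n_A ln x_A + n_B ln x_B) = −8.314 × (4.05 ln 0.468 + 4.6 ln 0.532) = 49.7 J/K.

ΔS_mix = 49.7 J/K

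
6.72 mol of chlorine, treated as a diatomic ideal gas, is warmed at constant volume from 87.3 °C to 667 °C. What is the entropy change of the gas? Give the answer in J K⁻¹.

In kelvin: T₁ = 360.45 K, T₂ = 940.15 K. At constant volume, ΔS = nC_V ln(T₂/T₁) with C_V = 5R/2 = 20.79 J mol⁻¹ K⁻¹.
ΔS = 6.72 × 20.79 × ln(940.15/360.45) = 134 J/K.

ΔS = 134 J/K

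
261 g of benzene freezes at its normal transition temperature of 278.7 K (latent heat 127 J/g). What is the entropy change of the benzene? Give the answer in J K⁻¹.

Heat released by the substance: Q = −mL = −261 × 127 = −33147 J.
At constant T, ΔS = Q_rev/T = −33147 / 278.7 = -119 J/K.

ΔS = -119 J/K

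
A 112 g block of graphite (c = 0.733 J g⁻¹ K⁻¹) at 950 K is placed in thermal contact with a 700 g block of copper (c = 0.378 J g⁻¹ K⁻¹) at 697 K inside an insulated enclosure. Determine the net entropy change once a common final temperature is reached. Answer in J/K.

ΔS_total = 3.16 J/K

Energy balance: T_f = (m₁c₁T₁ + m₂c₂T₂)/(m₁c₁ + m₂c₂) = 756.91 K.
ΔS₁ = m₁c₁ ln(T_f/T₁) = 82.096 × ln(756.91/950) = -18.654 J/K.
ΔS₂ = m₂c₂ ln(T_f/T₂) = 264.6 × ln(756.91/697) = 21.818 J/K.
ΔS_total = -18.654 + 21.818 = 3.16 J/K.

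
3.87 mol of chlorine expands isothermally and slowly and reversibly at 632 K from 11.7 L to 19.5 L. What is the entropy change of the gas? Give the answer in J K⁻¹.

ΔS_gas = 16.4 J/K

For an isothermal ideal gas ΔS_gas = nR ln(V₂/V₁) = 3.87 × 8.314 × ln(19.5/11.7) = 16.4 J/K.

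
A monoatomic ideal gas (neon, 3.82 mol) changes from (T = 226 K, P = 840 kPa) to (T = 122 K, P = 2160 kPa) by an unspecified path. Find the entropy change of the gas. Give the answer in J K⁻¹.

ΔS = nC_p ln(T₂/T₁) − nR ln(P₂/P₁), with C_p = 5R/2 = 20.79 J mol⁻¹ K⁻¹ for a monoatomic ideal gas.
ΔS = 3.82 × [20.79 × ln(122/226) − 8.314 × ln(2160/840)] = -78.9 J/K.

ΔS = -78.9 J/K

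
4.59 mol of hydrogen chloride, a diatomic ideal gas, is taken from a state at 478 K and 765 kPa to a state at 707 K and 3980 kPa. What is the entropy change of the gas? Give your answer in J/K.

ΔS = -10.7 J/K

ΔS = nC_p ln(T₂/T₁) − nR ln(P₂/P₁), with C_p = 7R/2 = 29.1 J mol⁻¹ K⁻¹ for a diatomic ideal gas.
ΔS = 4.59 × [29.1 × ln(707/478) − 8.314 × ln(3980/765)] = -10.7 J/K.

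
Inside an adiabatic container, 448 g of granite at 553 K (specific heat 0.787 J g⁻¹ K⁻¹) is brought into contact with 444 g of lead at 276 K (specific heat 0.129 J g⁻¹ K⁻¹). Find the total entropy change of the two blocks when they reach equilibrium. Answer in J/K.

Energy balance: T_f = (m₁c₁T₁ + m₂c₂T₂)/(m₁c₁ + m₂c₂) = 514.29 K.
ΔS₁ = m₁c₁ ln(T_f/T₁) = 352.576 × ln(514.29/553) = -25.59 J/K.
ΔS₂ = m₂c₂ ln(T_f/T₂) = 57.276 × ln(514.29/276) = 35.65 J/K.
ΔS_total = -25.59 + 35.65 = 10.1 J/K.

ΔS_total = 10.1 J/K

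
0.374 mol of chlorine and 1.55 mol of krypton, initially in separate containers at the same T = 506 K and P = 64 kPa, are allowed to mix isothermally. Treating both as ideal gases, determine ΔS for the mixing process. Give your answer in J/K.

Mole fractions: x_A = 0.374/1.92 = 0.194, x_B = 0.806.
ΔS_mix = −R(n_A ln x_A + n_B ln x_B) = −8.314 × (0.374 ln 0.194 + 1.55 ln 0.806) = 7.88 J/K.

ΔS_mix = 7.88 J/K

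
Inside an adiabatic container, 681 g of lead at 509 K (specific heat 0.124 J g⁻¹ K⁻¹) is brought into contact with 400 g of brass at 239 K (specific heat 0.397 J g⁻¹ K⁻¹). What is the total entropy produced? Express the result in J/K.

ΔS_total = 16.6 J/K

Energy balance: T_f = (m₁c₁T₁ + m₂c₂T₂)/(m₁c₁ + m₂c₂) = 332.73 K.
ΔS₁ = m₁c₁ ln(T_f/T₁) = 84.444 × ln(332.73/509) = -35.9 J/K.
ΔS₂ = m₂c₂ ln(T_f/T₂) = 158.8 × ln(332.73/239) = 52.54 J/K.
ΔS_total = -35.9 + 52.54 = 16.6 J/K.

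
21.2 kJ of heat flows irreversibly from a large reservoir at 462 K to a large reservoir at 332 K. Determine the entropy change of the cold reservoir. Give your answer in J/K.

ΔS_cold = 63.9 J/K

The cold reservoir gains heat Q, so ΔS_cold = +Q/T_C = 21200/332 = 63.9 J/K.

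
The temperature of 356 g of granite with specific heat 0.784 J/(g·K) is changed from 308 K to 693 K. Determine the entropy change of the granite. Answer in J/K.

ΔS = 226 J/K

ΔS = ∫dQ_rev/T = m c ln(T₂/T₁) = 356 × 0.784 × ln(693/308) = 226 J/K.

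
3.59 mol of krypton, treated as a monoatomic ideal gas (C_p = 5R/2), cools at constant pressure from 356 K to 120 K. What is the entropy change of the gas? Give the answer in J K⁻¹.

ΔS = -81.1 J/K

At constant pressure, ΔS = nC_p ln(T₂/T₁) with C_p = 5R/2 = 20.79 J mol⁻¹ K⁻¹.
ΔS = 3.59 × 20.79 × ln(120/356) = -81.1 J/K.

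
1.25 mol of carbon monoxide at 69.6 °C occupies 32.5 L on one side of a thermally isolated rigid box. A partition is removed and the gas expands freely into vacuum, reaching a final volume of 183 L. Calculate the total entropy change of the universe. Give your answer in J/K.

For an ideal gas in free expansion Q = 0 and W = 0, so T is unchanged.
Entropy is a state function; using a reversible isothermal path, ΔS_gas = nR ln(V₂/V₁) = 1.25 × 8.314 × ln(183/32.5) = 18 J/K.
The insulated surroundings exchange no heat, so ΔS_surr = 0 and ΔS_universe = ΔS_gas.

ΔS_universe = 18 J/K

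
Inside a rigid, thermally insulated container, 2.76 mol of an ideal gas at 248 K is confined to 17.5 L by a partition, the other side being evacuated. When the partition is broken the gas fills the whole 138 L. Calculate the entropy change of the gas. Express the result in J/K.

No heat is exchanged and no work is done, so the ideal-gas temperature stays constant.
Entropy is a state function; using a reversible isothermal path, ΔS_gas = nR ln(V₂/V₁) = 2.76 × 8.314 × ln(138/17.5) = 47.4 J/K.

ΔS_gas = 47.4 J/K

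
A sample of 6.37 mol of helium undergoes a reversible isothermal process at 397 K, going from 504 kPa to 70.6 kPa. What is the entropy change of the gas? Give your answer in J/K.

ΔS_gas = 104 J/K

For an isothermal ideal gas ΔS_gas = nR ln(P₁/P₂) = 6.37 × 8.314 × ln(504/70.6) = 104 J/K.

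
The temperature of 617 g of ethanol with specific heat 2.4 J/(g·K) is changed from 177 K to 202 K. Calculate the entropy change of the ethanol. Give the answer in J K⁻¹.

ΔS = ∫dQ_rev/T = m c ln(T₂/T₁) = 617 × 2.4 × ln(202/177) = 196 J/K.

ΔS = 196 J/K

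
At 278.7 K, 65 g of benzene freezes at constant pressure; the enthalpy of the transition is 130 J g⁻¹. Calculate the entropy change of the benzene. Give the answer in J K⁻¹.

Heat released by the substance: Q = −mL = −65 × 130 = −8450 J.
At constant T, ΔS = Q_rev/T = −8450 / 278.7 = -30.3 J/K.

ΔS = -30.3 J/K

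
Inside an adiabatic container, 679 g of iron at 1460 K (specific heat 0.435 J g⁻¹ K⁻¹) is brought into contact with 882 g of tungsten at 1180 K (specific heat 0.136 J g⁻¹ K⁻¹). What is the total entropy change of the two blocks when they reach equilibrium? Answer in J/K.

ΔS_total = 1.87 J/K

Energy balance: T_f = (m₁c₁T₁ + m₂c₂T₂)/(m₁c₁ + m₂c₂) = 1379.1 K.
ΔS₁ = m₁c₁ ln(T_f/T₁) = 295.365 × ln(1379.1/1460) = -16.831 J/K.
ΔS₂ = m₂c₂ ln(T_f/T₂) = 119.952 × ln(1379.1/1180) = 18.705 J/K.
ΔS_total = -16.831 + 18.705 = 1.87 J/K.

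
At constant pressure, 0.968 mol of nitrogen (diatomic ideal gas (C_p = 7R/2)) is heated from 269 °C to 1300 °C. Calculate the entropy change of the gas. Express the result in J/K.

ΔS = 30 J/K

In kelvin: T₁ = 542.15 K, T₂ = 1573.15 K. At constant pressure, ΔS = nC_p ln(T₂/T₁) with C_p = 7R/2 = 29.1 J mol⁻¹ K⁻¹.
ΔS = 0.968 × 29.1 × ln(1573.15/542.15) = 30 J/K.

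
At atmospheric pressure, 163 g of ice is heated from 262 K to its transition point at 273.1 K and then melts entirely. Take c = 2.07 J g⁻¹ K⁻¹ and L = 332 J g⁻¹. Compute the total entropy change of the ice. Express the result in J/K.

ΔS = 212 J/K

Warming step: ΔS₁ = m c ln(T_tr/T_i) = 163 × 2.07 × ln(273.1/262) = 14 J/K.
Phase change: ΔS₂ = +mL/T_tr = 163 × 332 / 273.1 = 198.2 J/K.
ΔS_total = (14) + (198.2) = 212 J/K.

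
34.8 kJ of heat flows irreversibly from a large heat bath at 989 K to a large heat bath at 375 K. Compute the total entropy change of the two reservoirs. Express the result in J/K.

ΔS_hot = −Q/T_H = −34800/989 = -35.19 J/K and ΔS_cold = +Q/T_C = 34800/375 = 92.8 J/K.
ΔS_total = -35.19 + 92.8 = 57.6 J/K, positive as the second law requires.

ΔS_total = 57.6 J/K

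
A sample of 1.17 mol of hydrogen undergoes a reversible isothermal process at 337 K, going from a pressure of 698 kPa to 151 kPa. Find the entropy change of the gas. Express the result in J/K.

ΔS_gas = 14.9 J/K

For an isothermal ideal gas ΔS_gas = nR ln(P₁/P₂) = 1.17 × 8.314 × ln(698/151) = 14.9 J/K.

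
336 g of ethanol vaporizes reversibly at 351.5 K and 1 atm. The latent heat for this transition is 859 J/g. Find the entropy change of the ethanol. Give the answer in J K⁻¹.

ΔS = 821 J/K

Heat absorbed by the substance: Q = mL = 336 × 859 = 288624 J.
At constant T, ΔS = Q_rev/T = 288624 / 351.5 = 821 J/K.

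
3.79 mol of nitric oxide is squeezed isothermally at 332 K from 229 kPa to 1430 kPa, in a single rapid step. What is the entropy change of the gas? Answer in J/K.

ΔS_gas = -57.7 J/K

Entropy is a state function, so ΔS_gas depends only on the end states.
For an isothermal ideal gas ΔS_gas = nR ln(P₁/P₂) = 3.79 × 8.314 × ln(229/1430) = -57.7 J/K.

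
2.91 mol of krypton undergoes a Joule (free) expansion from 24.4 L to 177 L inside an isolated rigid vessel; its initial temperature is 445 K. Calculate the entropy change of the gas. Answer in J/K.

ΔS_gas = 47.9 J/K

For an ideal gas in free expansion Q = 0 and W = 0, so T is unchanged.
Entropy is a state function; using a reversible isothermal path, ΔS_gas = nR ln(V₂/V₁) = 2.91 × 8.314 × ln(177/24.4) = 47.9 J/K.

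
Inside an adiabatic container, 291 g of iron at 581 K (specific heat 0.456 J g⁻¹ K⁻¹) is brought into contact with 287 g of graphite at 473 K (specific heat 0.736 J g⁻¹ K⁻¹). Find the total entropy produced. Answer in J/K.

ΔS_total = 1.75 J/K

Energy balance: T_f = (m₁c₁T₁ + m₂c₂T₂)/(m₁c₁ + m₂c₂) = 514.67 K.
ΔS₁ = m₁c₁ ln(T_f/T₁) = 132.696 × ln(514.67/581) = -16.086 J/K.
ΔS₂ = m₂c₂ ln(T_f/T₂) = 211.232 × ln(514.67/473) = 17.834 J/K.
ΔS_total = -16.086 + 17.834 = 1.75 J/K.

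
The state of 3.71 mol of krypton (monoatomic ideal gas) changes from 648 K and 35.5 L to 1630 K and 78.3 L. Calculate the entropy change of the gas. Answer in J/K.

ΔS = 67.1 J/K

Entropy is a state function: ΔS = nC_V ln(T₂/T₁) + nR ln(V₂/V₁), with C_V = 3R/2 = 12.47 J mol⁻¹ K⁻¹ for a monoatomic ideal gas.
ΔS = 3.71 × [12.47 × ln(1630/648) + 8.314 × ln(78.3/35.5)] = 67.1 J/K.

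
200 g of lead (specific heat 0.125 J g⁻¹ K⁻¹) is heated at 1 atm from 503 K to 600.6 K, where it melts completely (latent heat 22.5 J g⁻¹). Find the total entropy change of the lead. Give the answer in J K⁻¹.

ΔS = 11.9 J/K

Warming step: ΔS₁ = m c ln(T_tr/T_i) = 200 × 0.125 × ln(600.6/503) = 4.433 J/K.
Phase change: ΔS₂ = +mL/T_tr = 200 × 22.5 / 600.6 = 7.493 J/K.
ΔS_total = (4.433) + (7.493) = 11.9 J/K.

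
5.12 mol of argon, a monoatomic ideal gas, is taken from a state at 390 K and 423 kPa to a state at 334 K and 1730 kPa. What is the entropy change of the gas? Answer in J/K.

ΔS = -76.5 J/K

ΔS = nC_p ln(T₂/T₁) − nR ln(P₂/P₁), with C_p = 5R/2 = 20.79 J mol⁻¹ K⁻¹ for a monoatomic ideal gas.
ΔS = 5.12 × [20.79 × ln(334/390) − 8.314 × ln(1730/423)] = -76.5 J/K.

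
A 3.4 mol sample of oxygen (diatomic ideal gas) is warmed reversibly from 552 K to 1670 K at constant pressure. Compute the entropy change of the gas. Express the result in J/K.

At constant pressure, ΔS = nC_p ln(T₂/T₁) with C_p = 7R/2 = 29.1 J mol⁻¹ K⁻¹.
ΔS = 3.4 × 29.1 × ln(1670/552) = 110 J/K.

ΔS = 110 J/K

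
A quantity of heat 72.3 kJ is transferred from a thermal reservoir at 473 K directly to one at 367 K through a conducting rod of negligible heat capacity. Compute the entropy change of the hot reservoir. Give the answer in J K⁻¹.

ΔS_hot = -153 J/K

The hot reservoir loses heat Q, so ΔS_hot = −Q/T_H = −72300/473 = -153 J/K.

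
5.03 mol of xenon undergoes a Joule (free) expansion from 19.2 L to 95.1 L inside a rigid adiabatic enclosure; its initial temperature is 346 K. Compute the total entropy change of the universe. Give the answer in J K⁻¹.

For an ideal gas in free expansion Q = 0 and W = 0, so T is unchanged.
Entropy is a state function; using a reversible isothermal path, ΔS_gas = nR ln(V₂/V₁) = 5.03 × 8.314 × ln(95.1/19.2) = 66.9 J/K.
The insulated surroundings exchange no heat, so ΔS_surr = 0 and ΔS_universe = ΔS_gas.

ΔS_universe = 66.9 J/K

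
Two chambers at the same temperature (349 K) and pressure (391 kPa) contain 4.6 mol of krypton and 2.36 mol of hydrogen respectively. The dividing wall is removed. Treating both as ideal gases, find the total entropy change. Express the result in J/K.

ΔS_mix = 37.1 J/K

Mole fractions: x_A = 4.6/6.96 = 0.661, x_B = 0.339.
ΔS_mix = −R(n_A ln x_A + n_B ln x_B) = −8.314 × (4.6 ln 0.661 + 2.36 ln 0.339) = 37.1 J/K.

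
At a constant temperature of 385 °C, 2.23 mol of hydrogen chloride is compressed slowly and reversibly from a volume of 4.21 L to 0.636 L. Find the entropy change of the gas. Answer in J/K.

For an isothermal ideal gas ΔS_gas = nR ln(V₂/V₁) = 2.23 × 8.314 × ln(0.636/4.21) = -35 J/K.

ΔS_gas = -35 J/K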